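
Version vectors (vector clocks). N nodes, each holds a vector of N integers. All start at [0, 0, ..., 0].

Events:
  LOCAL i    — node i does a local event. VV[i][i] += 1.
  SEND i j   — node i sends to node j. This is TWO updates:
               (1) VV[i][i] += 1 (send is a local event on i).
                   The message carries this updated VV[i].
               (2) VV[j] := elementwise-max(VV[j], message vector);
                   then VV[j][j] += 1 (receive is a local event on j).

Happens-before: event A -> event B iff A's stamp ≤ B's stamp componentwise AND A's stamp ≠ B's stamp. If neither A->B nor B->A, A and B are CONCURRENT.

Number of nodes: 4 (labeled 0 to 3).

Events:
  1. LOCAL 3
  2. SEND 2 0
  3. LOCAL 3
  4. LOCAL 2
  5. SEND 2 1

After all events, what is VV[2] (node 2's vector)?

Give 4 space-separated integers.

Answer: 0 0 3 0

Derivation:
Initial: VV[0]=[0, 0, 0, 0]
Initial: VV[1]=[0, 0, 0, 0]
Initial: VV[2]=[0, 0, 0, 0]
Initial: VV[3]=[0, 0, 0, 0]
Event 1: LOCAL 3: VV[3][3]++ -> VV[3]=[0, 0, 0, 1]
Event 2: SEND 2->0: VV[2][2]++ -> VV[2]=[0, 0, 1, 0], msg_vec=[0, 0, 1, 0]; VV[0]=max(VV[0],msg_vec) then VV[0][0]++ -> VV[0]=[1, 0, 1, 0]
Event 3: LOCAL 3: VV[3][3]++ -> VV[3]=[0, 0, 0, 2]
Event 4: LOCAL 2: VV[2][2]++ -> VV[2]=[0, 0, 2, 0]
Event 5: SEND 2->1: VV[2][2]++ -> VV[2]=[0, 0, 3, 0], msg_vec=[0, 0, 3, 0]; VV[1]=max(VV[1],msg_vec) then VV[1][1]++ -> VV[1]=[0, 1, 3, 0]
Final vectors: VV[0]=[1, 0, 1, 0]; VV[1]=[0, 1, 3, 0]; VV[2]=[0, 0, 3, 0]; VV[3]=[0, 0, 0, 2]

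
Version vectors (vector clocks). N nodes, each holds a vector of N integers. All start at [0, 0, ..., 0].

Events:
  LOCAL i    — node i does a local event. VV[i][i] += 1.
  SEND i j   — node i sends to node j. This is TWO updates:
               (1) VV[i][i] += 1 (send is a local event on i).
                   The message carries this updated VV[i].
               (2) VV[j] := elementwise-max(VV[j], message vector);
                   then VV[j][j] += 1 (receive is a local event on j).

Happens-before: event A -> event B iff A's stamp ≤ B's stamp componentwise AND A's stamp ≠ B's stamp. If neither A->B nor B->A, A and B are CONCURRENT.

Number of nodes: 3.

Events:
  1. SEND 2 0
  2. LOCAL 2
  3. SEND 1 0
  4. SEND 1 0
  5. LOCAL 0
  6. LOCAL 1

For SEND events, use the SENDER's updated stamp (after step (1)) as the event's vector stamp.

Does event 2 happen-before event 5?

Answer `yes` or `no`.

Answer: no

Derivation:
Initial: VV[0]=[0, 0, 0]
Initial: VV[1]=[0, 0, 0]
Initial: VV[2]=[0, 0, 0]
Event 1: SEND 2->0: VV[2][2]++ -> VV[2]=[0, 0, 1], msg_vec=[0, 0, 1]; VV[0]=max(VV[0],msg_vec) then VV[0][0]++ -> VV[0]=[1, 0, 1]
Event 2: LOCAL 2: VV[2][2]++ -> VV[2]=[0, 0, 2]
Event 3: SEND 1->0: VV[1][1]++ -> VV[1]=[0, 1, 0], msg_vec=[0, 1, 0]; VV[0]=max(VV[0],msg_vec) then VV[0][0]++ -> VV[0]=[2, 1, 1]
Event 4: SEND 1->0: VV[1][1]++ -> VV[1]=[0, 2, 0], msg_vec=[0, 2, 0]; VV[0]=max(VV[0],msg_vec) then VV[0][0]++ -> VV[0]=[3, 2, 1]
Event 5: LOCAL 0: VV[0][0]++ -> VV[0]=[4, 2, 1]
Event 6: LOCAL 1: VV[1][1]++ -> VV[1]=[0, 3, 0]
Event 2 stamp: [0, 0, 2]
Event 5 stamp: [4, 2, 1]
[0, 0, 2] <= [4, 2, 1]? False. Equal? False. Happens-before: False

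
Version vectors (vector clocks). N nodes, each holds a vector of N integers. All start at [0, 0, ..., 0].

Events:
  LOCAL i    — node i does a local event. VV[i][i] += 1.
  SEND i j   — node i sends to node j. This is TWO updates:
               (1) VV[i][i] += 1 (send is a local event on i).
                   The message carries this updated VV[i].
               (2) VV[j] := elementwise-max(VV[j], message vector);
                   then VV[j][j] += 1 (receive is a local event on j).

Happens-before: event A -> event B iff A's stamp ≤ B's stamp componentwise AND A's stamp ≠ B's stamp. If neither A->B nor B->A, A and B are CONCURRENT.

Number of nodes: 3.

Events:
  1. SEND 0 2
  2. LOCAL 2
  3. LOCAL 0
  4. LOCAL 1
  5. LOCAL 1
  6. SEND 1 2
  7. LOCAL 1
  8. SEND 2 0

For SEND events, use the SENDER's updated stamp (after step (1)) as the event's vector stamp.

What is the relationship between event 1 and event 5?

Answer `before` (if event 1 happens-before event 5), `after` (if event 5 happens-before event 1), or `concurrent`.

Answer: concurrent

Derivation:
Initial: VV[0]=[0, 0, 0]
Initial: VV[1]=[0, 0, 0]
Initial: VV[2]=[0, 0, 0]
Event 1: SEND 0->2: VV[0][0]++ -> VV[0]=[1, 0, 0], msg_vec=[1, 0, 0]; VV[2]=max(VV[2],msg_vec) then VV[2][2]++ -> VV[2]=[1, 0, 1]
Event 2: LOCAL 2: VV[2][2]++ -> VV[2]=[1, 0, 2]
Event 3: LOCAL 0: VV[0][0]++ -> VV[0]=[2, 0, 0]
Event 4: LOCAL 1: VV[1][1]++ -> VV[1]=[0, 1, 0]
Event 5: LOCAL 1: VV[1][1]++ -> VV[1]=[0, 2, 0]
Event 6: SEND 1->2: VV[1][1]++ -> VV[1]=[0, 3, 0], msg_vec=[0, 3, 0]; VV[2]=max(VV[2],msg_vec) then VV[2][2]++ -> VV[2]=[1, 3, 3]
Event 7: LOCAL 1: VV[1][1]++ -> VV[1]=[0, 4, 0]
Event 8: SEND 2->0: VV[2][2]++ -> VV[2]=[1, 3, 4], msg_vec=[1, 3, 4]; VV[0]=max(VV[0],msg_vec) then VV[0][0]++ -> VV[0]=[3, 3, 4]
Event 1 stamp: [1, 0, 0]
Event 5 stamp: [0, 2, 0]
[1, 0, 0] <= [0, 2, 0]? False
[0, 2, 0] <= [1, 0, 0]? False
Relation: concurrent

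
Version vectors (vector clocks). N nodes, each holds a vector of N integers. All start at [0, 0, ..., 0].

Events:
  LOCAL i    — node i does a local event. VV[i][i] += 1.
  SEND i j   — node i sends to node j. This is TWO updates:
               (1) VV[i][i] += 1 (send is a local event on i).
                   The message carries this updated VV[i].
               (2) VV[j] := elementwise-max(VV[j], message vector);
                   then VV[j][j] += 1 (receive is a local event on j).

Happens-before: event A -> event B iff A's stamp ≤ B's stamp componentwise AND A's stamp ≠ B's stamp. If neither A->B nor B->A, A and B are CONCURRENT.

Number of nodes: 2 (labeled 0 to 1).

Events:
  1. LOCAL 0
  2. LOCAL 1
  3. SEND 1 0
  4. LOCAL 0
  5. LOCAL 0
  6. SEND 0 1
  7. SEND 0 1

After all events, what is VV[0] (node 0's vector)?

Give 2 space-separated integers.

Answer: 6 2

Derivation:
Initial: VV[0]=[0, 0]
Initial: VV[1]=[0, 0]
Event 1: LOCAL 0: VV[0][0]++ -> VV[0]=[1, 0]
Event 2: LOCAL 1: VV[1][1]++ -> VV[1]=[0, 1]
Event 3: SEND 1->0: VV[1][1]++ -> VV[1]=[0, 2], msg_vec=[0, 2]; VV[0]=max(VV[0],msg_vec) then VV[0][0]++ -> VV[0]=[2, 2]
Event 4: LOCAL 0: VV[0][0]++ -> VV[0]=[3, 2]
Event 5: LOCAL 0: VV[0][0]++ -> VV[0]=[4, 2]
Event 6: SEND 0->1: VV[0][0]++ -> VV[0]=[5, 2], msg_vec=[5, 2]; VV[1]=max(VV[1],msg_vec) then VV[1][1]++ -> VV[1]=[5, 3]
Event 7: SEND 0->1: VV[0][0]++ -> VV[0]=[6, 2], msg_vec=[6, 2]; VV[1]=max(VV[1],msg_vec) then VV[1][1]++ -> VV[1]=[6, 4]
Final vectors: VV[0]=[6, 2]; VV[1]=[6, 4]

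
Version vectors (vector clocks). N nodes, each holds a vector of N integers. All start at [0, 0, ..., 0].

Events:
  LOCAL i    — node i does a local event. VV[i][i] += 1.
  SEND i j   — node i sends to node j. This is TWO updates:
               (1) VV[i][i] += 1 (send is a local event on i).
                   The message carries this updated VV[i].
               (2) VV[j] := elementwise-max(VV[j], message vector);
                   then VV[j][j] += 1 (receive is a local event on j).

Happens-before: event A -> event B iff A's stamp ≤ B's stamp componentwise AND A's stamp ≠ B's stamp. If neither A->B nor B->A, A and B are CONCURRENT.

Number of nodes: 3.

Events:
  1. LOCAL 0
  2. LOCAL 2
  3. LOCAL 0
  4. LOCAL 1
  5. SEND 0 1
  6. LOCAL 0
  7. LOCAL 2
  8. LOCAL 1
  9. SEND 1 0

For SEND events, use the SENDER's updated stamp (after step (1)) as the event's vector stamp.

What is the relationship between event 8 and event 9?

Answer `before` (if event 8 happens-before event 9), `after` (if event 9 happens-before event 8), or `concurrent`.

Answer: before

Derivation:
Initial: VV[0]=[0, 0, 0]
Initial: VV[1]=[0, 0, 0]
Initial: VV[2]=[0, 0, 0]
Event 1: LOCAL 0: VV[0][0]++ -> VV[0]=[1, 0, 0]
Event 2: LOCAL 2: VV[2][2]++ -> VV[2]=[0, 0, 1]
Event 3: LOCAL 0: VV[0][0]++ -> VV[0]=[2, 0, 0]
Event 4: LOCAL 1: VV[1][1]++ -> VV[1]=[0, 1, 0]
Event 5: SEND 0->1: VV[0][0]++ -> VV[0]=[3, 0, 0], msg_vec=[3, 0, 0]; VV[1]=max(VV[1],msg_vec) then VV[1][1]++ -> VV[1]=[3, 2, 0]
Event 6: LOCAL 0: VV[0][0]++ -> VV[0]=[4, 0, 0]
Event 7: LOCAL 2: VV[2][2]++ -> VV[2]=[0, 0, 2]
Event 8: LOCAL 1: VV[1][1]++ -> VV[1]=[3, 3, 0]
Event 9: SEND 1->0: VV[1][1]++ -> VV[1]=[3, 4, 0], msg_vec=[3, 4, 0]; VV[0]=max(VV[0],msg_vec) then VV[0][0]++ -> VV[0]=[5, 4, 0]
Event 8 stamp: [3, 3, 0]
Event 9 stamp: [3, 4, 0]
[3, 3, 0] <= [3, 4, 0]? True
[3, 4, 0] <= [3, 3, 0]? False
Relation: before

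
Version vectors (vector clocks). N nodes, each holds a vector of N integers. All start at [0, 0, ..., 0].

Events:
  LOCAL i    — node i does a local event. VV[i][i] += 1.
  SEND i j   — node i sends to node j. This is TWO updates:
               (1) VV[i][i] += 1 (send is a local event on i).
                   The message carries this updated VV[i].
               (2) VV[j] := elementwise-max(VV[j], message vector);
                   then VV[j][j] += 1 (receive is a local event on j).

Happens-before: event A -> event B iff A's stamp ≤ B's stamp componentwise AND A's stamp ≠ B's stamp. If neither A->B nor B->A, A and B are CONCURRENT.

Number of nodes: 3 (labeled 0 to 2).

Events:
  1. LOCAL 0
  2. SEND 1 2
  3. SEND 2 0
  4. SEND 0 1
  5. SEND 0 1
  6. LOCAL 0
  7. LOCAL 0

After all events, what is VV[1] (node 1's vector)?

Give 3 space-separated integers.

Answer: 4 3 2

Derivation:
Initial: VV[0]=[0, 0, 0]
Initial: VV[1]=[0, 0, 0]
Initial: VV[2]=[0, 0, 0]
Event 1: LOCAL 0: VV[0][0]++ -> VV[0]=[1, 0, 0]
Event 2: SEND 1->2: VV[1][1]++ -> VV[1]=[0, 1, 0], msg_vec=[0, 1, 0]; VV[2]=max(VV[2],msg_vec) then VV[2][2]++ -> VV[2]=[0, 1, 1]
Event 3: SEND 2->0: VV[2][2]++ -> VV[2]=[0, 1, 2], msg_vec=[0, 1, 2]; VV[0]=max(VV[0],msg_vec) then VV[0][0]++ -> VV[0]=[2, 1, 2]
Event 4: SEND 0->1: VV[0][0]++ -> VV[0]=[3, 1, 2], msg_vec=[3, 1, 2]; VV[1]=max(VV[1],msg_vec) then VV[1][1]++ -> VV[1]=[3, 2, 2]
Event 5: SEND 0->1: VV[0][0]++ -> VV[0]=[4, 1, 2], msg_vec=[4, 1, 2]; VV[1]=max(VV[1],msg_vec) then VV[1][1]++ -> VV[1]=[4, 3, 2]
Event 6: LOCAL 0: VV[0][0]++ -> VV[0]=[5, 1, 2]
Event 7: LOCAL 0: VV[0][0]++ -> VV[0]=[6, 1, 2]
Final vectors: VV[0]=[6, 1, 2]; VV[1]=[4, 3, 2]; VV[2]=[0, 1, 2]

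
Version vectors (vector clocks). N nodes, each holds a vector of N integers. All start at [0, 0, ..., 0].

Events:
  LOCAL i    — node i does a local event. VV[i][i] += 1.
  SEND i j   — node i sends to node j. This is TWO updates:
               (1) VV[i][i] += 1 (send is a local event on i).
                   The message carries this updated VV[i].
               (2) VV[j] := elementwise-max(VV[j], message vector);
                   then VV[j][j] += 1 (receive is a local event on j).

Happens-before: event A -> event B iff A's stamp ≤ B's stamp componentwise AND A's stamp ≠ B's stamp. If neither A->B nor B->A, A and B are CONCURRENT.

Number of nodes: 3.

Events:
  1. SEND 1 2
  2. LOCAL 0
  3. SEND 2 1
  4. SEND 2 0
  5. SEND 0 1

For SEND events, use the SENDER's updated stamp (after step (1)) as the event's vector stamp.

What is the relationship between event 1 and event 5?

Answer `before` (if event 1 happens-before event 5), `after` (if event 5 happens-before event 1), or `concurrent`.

Answer: before

Derivation:
Initial: VV[0]=[0, 0, 0]
Initial: VV[1]=[0, 0, 0]
Initial: VV[2]=[0, 0, 0]
Event 1: SEND 1->2: VV[1][1]++ -> VV[1]=[0, 1, 0], msg_vec=[0, 1, 0]; VV[2]=max(VV[2],msg_vec) then VV[2][2]++ -> VV[2]=[0, 1, 1]
Event 2: LOCAL 0: VV[0][0]++ -> VV[0]=[1, 0, 0]
Event 3: SEND 2->1: VV[2][2]++ -> VV[2]=[0, 1, 2], msg_vec=[0, 1, 2]; VV[1]=max(VV[1],msg_vec) then VV[1][1]++ -> VV[1]=[0, 2, 2]
Event 4: SEND 2->0: VV[2][2]++ -> VV[2]=[0, 1, 3], msg_vec=[0, 1, 3]; VV[0]=max(VV[0],msg_vec) then VV[0][0]++ -> VV[0]=[2, 1, 3]
Event 5: SEND 0->1: VV[0][0]++ -> VV[0]=[3, 1, 3], msg_vec=[3, 1, 3]; VV[1]=max(VV[1],msg_vec) then VV[1][1]++ -> VV[1]=[3, 3, 3]
Event 1 stamp: [0, 1, 0]
Event 5 stamp: [3, 1, 3]
[0, 1, 0] <= [3, 1, 3]? True
[3, 1, 3] <= [0, 1, 0]? False
Relation: before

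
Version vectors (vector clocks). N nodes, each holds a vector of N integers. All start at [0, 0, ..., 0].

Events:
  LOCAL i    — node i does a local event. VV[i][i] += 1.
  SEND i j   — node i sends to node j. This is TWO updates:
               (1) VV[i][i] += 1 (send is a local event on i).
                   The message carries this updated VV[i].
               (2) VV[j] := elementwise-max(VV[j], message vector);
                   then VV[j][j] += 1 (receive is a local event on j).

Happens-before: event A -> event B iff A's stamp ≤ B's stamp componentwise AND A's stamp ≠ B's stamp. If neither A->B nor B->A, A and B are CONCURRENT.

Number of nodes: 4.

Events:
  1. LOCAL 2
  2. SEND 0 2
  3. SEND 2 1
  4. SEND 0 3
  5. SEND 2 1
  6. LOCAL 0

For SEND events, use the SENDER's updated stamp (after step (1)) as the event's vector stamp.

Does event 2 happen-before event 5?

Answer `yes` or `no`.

Initial: VV[0]=[0, 0, 0, 0]
Initial: VV[1]=[0, 0, 0, 0]
Initial: VV[2]=[0, 0, 0, 0]
Initial: VV[3]=[0, 0, 0, 0]
Event 1: LOCAL 2: VV[2][2]++ -> VV[2]=[0, 0, 1, 0]
Event 2: SEND 0->2: VV[0][0]++ -> VV[0]=[1, 0, 0, 0], msg_vec=[1, 0, 0, 0]; VV[2]=max(VV[2],msg_vec) then VV[2][2]++ -> VV[2]=[1, 0, 2, 0]
Event 3: SEND 2->1: VV[2][2]++ -> VV[2]=[1, 0, 3, 0], msg_vec=[1, 0, 3, 0]; VV[1]=max(VV[1],msg_vec) then VV[1][1]++ -> VV[1]=[1, 1, 3, 0]
Event 4: SEND 0->3: VV[0][0]++ -> VV[0]=[2, 0, 0, 0], msg_vec=[2, 0, 0, 0]; VV[3]=max(VV[3],msg_vec) then VV[3][3]++ -> VV[3]=[2, 0, 0, 1]
Event 5: SEND 2->1: VV[2][2]++ -> VV[2]=[1, 0, 4, 0], msg_vec=[1, 0, 4, 0]; VV[1]=max(VV[1],msg_vec) then VV[1][1]++ -> VV[1]=[1, 2, 4, 0]
Event 6: LOCAL 0: VV[0][0]++ -> VV[0]=[3, 0, 0, 0]
Event 2 stamp: [1, 0, 0, 0]
Event 5 stamp: [1, 0, 4, 0]
[1, 0, 0, 0] <= [1, 0, 4, 0]? True. Equal? False. Happens-before: True

Answer: yes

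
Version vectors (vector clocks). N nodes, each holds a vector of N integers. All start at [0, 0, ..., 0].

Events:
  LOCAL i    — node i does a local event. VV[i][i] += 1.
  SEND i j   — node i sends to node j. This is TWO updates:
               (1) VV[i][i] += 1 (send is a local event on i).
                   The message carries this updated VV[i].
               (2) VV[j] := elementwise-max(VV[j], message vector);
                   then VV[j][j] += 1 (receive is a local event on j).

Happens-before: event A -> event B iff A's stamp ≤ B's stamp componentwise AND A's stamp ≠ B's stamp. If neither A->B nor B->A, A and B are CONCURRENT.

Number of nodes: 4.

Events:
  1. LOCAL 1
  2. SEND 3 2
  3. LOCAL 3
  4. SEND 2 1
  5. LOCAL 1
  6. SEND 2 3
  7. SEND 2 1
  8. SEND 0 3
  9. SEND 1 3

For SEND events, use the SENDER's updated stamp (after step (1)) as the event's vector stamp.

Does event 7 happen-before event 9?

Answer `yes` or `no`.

Answer: yes

Derivation:
Initial: VV[0]=[0, 0, 0, 0]
Initial: VV[1]=[0, 0, 0, 0]
Initial: VV[2]=[0, 0, 0, 0]
Initial: VV[3]=[0, 0, 0, 0]
Event 1: LOCAL 1: VV[1][1]++ -> VV[1]=[0, 1, 0, 0]
Event 2: SEND 3->2: VV[3][3]++ -> VV[3]=[0, 0, 0, 1], msg_vec=[0, 0, 0, 1]; VV[2]=max(VV[2],msg_vec) then VV[2][2]++ -> VV[2]=[0, 0, 1, 1]
Event 3: LOCAL 3: VV[3][3]++ -> VV[3]=[0, 0, 0, 2]
Event 4: SEND 2->1: VV[2][2]++ -> VV[2]=[0, 0, 2, 1], msg_vec=[0, 0, 2, 1]; VV[1]=max(VV[1],msg_vec) then VV[1][1]++ -> VV[1]=[0, 2, 2, 1]
Event 5: LOCAL 1: VV[1][1]++ -> VV[1]=[0, 3, 2, 1]
Event 6: SEND 2->3: VV[2][2]++ -> VV[2]=[0, 0, 3, 1], msg_vec=[0, 0, 3, 1]; VV[3]=max(VV[3],msg_vec) then VV[3][3]++ -> VV[3]=[0, 0, 3, 3]
Event 7: SEND 2->1: VV[2][2]++ -> VV[2]=[0, 0, 4, 1], msg_vec=[0, 0, 4, 1]; VV[1]=max(VV[1],msg_vec) then VV[1][1]++ -> VV[1]=[0, 4, 4, 1]
Event 8: SEND 0->3: VV[0][0]++ -> VV[0]=[1, 0, 0, 0], msg_vec=[1, 0, 0, 0]; VV[3]=max(VV[3],msg_vec) then VV[3][3]++ -> VV[3]=[1, 0, 3, 4]
Event 9: SEND 1->3: VV[1][1]++ -> VV[1]=[0, 5, 4, 1], msg_vec=[0, 5, 4, 1]; VV[3]=max(VV[3],msg_vec) then VV[3][3]++ -> VV[3]=[1, 5, 4, 5]
Event 7 stamp: [0, 0, 4, 1]
Event 9 stamp: [0, 5, 4, 1]
[0, 0, 4, 1] <= [0, 5, 4, 1]? True. Equal? False. Happens-before: True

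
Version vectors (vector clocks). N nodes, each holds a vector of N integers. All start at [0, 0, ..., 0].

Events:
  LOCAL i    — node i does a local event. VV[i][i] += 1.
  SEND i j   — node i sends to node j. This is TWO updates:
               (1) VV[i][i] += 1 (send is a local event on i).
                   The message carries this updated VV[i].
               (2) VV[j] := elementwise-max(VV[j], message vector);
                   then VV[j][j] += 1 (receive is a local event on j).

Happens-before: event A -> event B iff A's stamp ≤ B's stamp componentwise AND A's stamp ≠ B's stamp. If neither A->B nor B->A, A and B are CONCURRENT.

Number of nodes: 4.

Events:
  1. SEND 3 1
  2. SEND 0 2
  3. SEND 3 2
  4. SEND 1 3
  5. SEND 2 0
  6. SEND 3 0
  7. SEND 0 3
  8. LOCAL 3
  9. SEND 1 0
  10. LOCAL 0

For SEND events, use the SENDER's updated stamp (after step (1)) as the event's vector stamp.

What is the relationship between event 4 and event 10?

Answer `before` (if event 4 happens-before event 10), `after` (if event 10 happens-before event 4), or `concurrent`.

Initial: VV[0]=[0, 0, 0, 0]
Initial: VV[1]=[0, 0, 0, 0]
Initial: VV[2]=[0, 0, 0, 0]
Initial: VV[3]=[0, 0, 0, 0]
Event 1: SEND 3->1: VV[3][3]++ -> VV[3]=[0, 0, 0, 1], msg_vec=[0, 0, 0, 1]; VV[1]=max(VV[1],msg_vec) then VV[1][1]++ -> VV[1]=[0, 1, 0, 1]
Event 2: SEND 0->2: VV[0][0]++ -> VV[0]=[1, 0, 0, 0], msg_vec=[1, 0, 0, 0]; VV[2]=max(VV[2],msg_vec) then VV[2][2]++ -> VV[2]=[1, 0, 1, 0]
Event 3: SEND 3->2: VV[3][3]++ -> VV[3]=[0, 0, 0, 2], msg_vec=[0, 0, 0, 2]; VV[2]=max(VV[2],msg_vec) then VV[2][2]++ -> VV[2]=[1, 0, 2, 2]
Event 4: SEND 1->3: VV[1][1]++ -> VV[1]=[0, 2, 0, 1], msg_vec=[0, 2, 0, 1]; VV[3]=max(VV[3],msg_vec) then VV[3][3]++ -> VV[3]=[0, 2, 0, 3]
Event 5: SEND 2->0: VV[2][2]++ -> VV[2]=[1, 0, 3, 2], msg_vec=[1, 0, 3, 2]; VV[0]=max(VV[0],msg_vec) then VV[0][0]++ -> VV[0]=[2, 0, 3, 2]
Event 6: SEND 3->0: VV[3][3]++ -> VV[3]=[0, 2, 0, 4], msg_vec=[0, 2, 0, 4]; VV[0]=max(VV[0],msg_vec) then VV[0][0]++ -> VV[0]=[3, 2, 3, 4]
Event 7: SEND 0->3: VV[0][0]++ -> VV[0]=[4, 2, 3, 4], msg_vec=[4, 2, 3, 4]; VV[3]=max(VV[3],msg_vec) then VV[3][3]++ -> VV[3]=[4, 2, 3, 5]
Event 8: LOCAL 3: VV[3][3]++ -> VV[3]=[4, 2, 3, 6]
Event 9: SEND 1->0: VV[1][1]++ -> VV[1]=[0, 3, 0, 1], msg_vec=[0, 3, 0, 1]; VV[0]=max(VV[0],msg_vec) then VV[0][0]++ -> VV[0]=[5, 3, 3, 4]
Event 10: LOCAL 0: VV[0][0]++ -> VV[0]=[6, 3, 3, 4]
Event 4 stamp: [0, 2, 0, 1]
Event 10 stamp: [6, 3, 3, 4]
[0, 2, 0, 1] <= [6, 3, 3, 4]? True
[6, 3, 3, 4] <= [0, 2, 0, 1]? False
Relation: before

Answer: before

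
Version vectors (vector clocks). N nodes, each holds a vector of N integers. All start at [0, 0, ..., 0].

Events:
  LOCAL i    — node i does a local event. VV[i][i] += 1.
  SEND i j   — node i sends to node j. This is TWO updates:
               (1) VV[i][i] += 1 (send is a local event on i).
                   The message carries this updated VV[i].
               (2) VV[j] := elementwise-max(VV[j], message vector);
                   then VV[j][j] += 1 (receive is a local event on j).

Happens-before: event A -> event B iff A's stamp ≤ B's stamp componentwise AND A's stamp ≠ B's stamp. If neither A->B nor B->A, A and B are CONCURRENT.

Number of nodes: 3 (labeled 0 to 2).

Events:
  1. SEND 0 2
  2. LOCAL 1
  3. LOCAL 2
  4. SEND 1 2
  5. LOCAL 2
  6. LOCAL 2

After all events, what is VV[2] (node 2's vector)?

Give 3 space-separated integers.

Answer: 1 2 5

Derivation:
Initial: VV[0]=[0, 0, 0]
Initial: VV[1]=[0, 0, 0]
Initial: VV[2]=[0, 0, 0]
Event 1: SEND 0->2: VV[0][0]++ -> VV[0]=[1, 0, 0], msg_vec=[1, 0, 0]; VV[2]=max(VV[2],msg_vec) then VV[2][2]++ -> VV[2]=[1, 0, 1]
Event 2: LOCAL 1: VV[1][1]++ -> VV[1]=[0, 1, 0]
Event 3: LOCAL 2: VV[2][2]++ -> VV[2]=[1, 0, 2]
Event 4: SEND 1->2: VV[1][1]++ -> VV[1]=[0, 2, 0], msg_vec=[0, 2, 0]; VV[2]=max(VV[2],msg_vec) then VV[2][2]++ -> VV[2]=[1, 2, 3]
Event 5: LOCAL 2: VV[2][2]++ -> VV[2]=[1, 2, 4]
Event 6: LOCAL 2: VV[2][2]++ -> VV[2]=[1, 2, 5]
Final vectors: VV[0]=[1, 0, 0]; VV[1]=[0, 2, 0]; VV[2]=[1, 2, 5]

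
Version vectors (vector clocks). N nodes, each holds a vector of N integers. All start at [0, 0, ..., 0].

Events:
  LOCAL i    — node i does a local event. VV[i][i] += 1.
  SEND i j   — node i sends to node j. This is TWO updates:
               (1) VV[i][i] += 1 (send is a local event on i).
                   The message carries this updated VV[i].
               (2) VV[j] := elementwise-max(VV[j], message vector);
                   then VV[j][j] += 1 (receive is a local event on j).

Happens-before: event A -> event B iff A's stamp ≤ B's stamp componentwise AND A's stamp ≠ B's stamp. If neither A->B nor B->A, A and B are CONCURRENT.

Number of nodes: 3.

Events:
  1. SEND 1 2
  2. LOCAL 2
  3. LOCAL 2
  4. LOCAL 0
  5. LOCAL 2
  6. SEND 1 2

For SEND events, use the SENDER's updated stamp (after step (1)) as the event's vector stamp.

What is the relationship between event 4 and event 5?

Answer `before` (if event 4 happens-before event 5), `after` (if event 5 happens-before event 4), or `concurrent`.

Answer: concurrent

Derivation:
Initial: VV[0]=[0, 0, 0]
Initial: VV[1]=[0, 0, 0]
Initial: VV[2]=[0, 0, 0]
Event 1: SEND 1->2: VV[1][1]++ -> VV[1]=[0, 1, 0], msg_vec=[0, 1, 0]; VV[2]=max(VV[2],msg_vec) then VV[2][2]++ -> VV[2]=[0, 1, 1]
Event 2: LOCAL 2: VV[2][2]++ -> VV[2]=[0, 1, 2]
Event 3: LOCAL 2: VV[2][2]++ -> VV[2]=[0, 1, 3]
Event 4: LOCAL 0: VV[0][0]++ -> VV[0]=[1, 0, 0]
Event 5: LOCAL 2: VV[2][2]++ -> VV[2]=[0, 1, 4]
Event 6: SEND 1->2: VV[1][1]++ -> VV[1]=[0, 2, 0], msg_vec=[0, 2, 0]; VV[2]=max(VV[2],msg_vec) then VV[2][2]++ -> VV[2]=[0, 2, 5]
Event 4 stamp: [1, 0, 0]
Event 5 stamp: [0, 1, 4]
[1, 0, 0] <= [0, 1, 4]? False
[0, 1, 4] <= [1, 0, 0]? False
Relation: concurrent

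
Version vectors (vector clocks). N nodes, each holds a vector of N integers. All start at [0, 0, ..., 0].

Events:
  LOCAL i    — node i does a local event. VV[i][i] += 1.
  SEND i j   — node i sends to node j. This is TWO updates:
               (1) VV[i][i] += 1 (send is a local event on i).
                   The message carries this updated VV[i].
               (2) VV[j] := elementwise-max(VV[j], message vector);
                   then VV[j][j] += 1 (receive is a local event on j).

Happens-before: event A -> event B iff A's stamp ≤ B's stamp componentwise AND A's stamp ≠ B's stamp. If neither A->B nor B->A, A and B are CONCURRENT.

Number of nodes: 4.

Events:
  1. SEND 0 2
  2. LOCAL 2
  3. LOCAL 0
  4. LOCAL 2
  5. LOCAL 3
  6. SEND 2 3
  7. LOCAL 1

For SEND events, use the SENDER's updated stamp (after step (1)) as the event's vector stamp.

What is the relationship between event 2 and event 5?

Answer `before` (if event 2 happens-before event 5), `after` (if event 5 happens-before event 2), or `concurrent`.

Initial: VV[0]=[0, 0, 0, 0]
Initial: VV[1]=[0, 0, 0, 0]
Initial: VV[2]=[0, 0, 0, 0]
Initial: VV[3]=[0, 0, 0, 0]
Event 1: SEND 0->2: VV[0][0]++ -> VV[0]=[1, 0, 0, 0], msg_vec=[1, 0, 0, 0]; VV[2]=max(VV[2],msg_vec) then VV[2][2]++ -> VV[2]=[1, 0, 1, 0]
Event 2: LOCAL 2: VV[2][2]++ -> VV[2]=[1, 0, 2, 0]
Event 3: LOCAL 0: VV[0][0]++ -> VV[0]=[2, 0, 0, 0]
Event 4: LOCAL 2: VV[2][2]++ -> VV[2]=[1, 0, 3, 0]
Event 5: LOCAL 3: VV[3][3]++ -> VV[3]=[0, 0, 0, 1]
Event 6: SEND 2->3: VV[2][2]++ -> VV[2]=[1, 0, 4, 0], msg_vec=[1, 0, 4, 0]; VV[3]=max(VV[3],msg_vec) then VV[3][3]++ -> VV[3]=[1, 0, 4, 2]
Event 7: LOCAL 1: VV[1][1]++ -> VV[1]=[0, 1, 0, 0]
Event 2 stamp: [1, 0, 2, 0]
Event 5 stamp: [0, 0, 0, 1]
[1, 0, 2, 0] <= [0, 0, 0, 1]? False
[0, 0, 0, 1] <= [1, 0, 2, 0]? False
Relation: concurrent

Answer: concurrent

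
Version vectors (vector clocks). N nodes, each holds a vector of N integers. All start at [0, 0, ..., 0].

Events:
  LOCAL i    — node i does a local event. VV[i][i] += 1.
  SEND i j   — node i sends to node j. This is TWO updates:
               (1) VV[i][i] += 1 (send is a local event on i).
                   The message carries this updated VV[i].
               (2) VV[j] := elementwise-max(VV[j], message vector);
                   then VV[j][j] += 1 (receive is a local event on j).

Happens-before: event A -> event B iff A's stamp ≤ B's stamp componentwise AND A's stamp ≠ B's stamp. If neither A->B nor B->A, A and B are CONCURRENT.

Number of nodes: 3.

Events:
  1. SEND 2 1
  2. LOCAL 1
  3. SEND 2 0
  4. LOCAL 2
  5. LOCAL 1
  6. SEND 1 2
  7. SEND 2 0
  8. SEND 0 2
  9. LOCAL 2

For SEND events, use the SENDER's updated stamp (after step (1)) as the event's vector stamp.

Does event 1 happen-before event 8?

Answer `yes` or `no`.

Initial: VV[0]=[0, 0, 0]
Initial: VV[1]=[0, 0, 0]
Initial: VV[2]=[0, 0, 0]
Event 1: SEND 2->1: VV[2][2]++ -> VV[2]=[0, 0, 1], msg_vec=[0, 0, 1]; VV[1]=max(VV[1],msg_vec) then VV[1][1]++ -> VV[1]=[0, 1, 1]
Event 2: LOCAL 1: VV[1][1]++ -> VV[1]=[0, 2, 1]
Event 3: SEND 2->0: VV[2][2]++ -> VV[2]=[0, 0, 2], msg_vec=[0, 0, 2]; VV[0]=max(VV[0],msg_vec) then VV[0][0]++ -> VV[0]=[1, 0, 2]
Event 4: LOCAL 2: VV[2][2]++ -> VV[2]=[0, 0, 3]
Event 5: LOCAL 1: VV[1][1]++ -> VV[1]=[0, 3, 1]
Event 6: SEND 1->2: VV[1][1]++ -> VV[1]=[0, 4, 1], msg_vec=[0, 4, 1]; VV[2]=max(VV[2],msg_vec) then VV[2][2]++ -> VV[2]=[0, 4, 4]
Event 7: SEND 2->0: VV[2][2]++ -> VV[2]=[0, 4, 5], msg_vec=[0, 4, 5]; VV[0]=max(VV[0],msg_vec) then VV[0][0]++ -> VV[0]=[2, 4, 5]
Event 8: SEND 0->2: VV[0][0]++ -> VV[0]=[3, 4, 5], msg_vec=[3, 4, 5]; VV[2]=max(VV[2],msg_vec) then VV[2][2]++ -> VV[2]=[3, 4, 6]
Event 9: LOCAL 2: VV[2][2]++ -> VV[2]=[3, 4, 7]
Event 1 stamp: [0, 0, 1]
Event 8 stamp: [3, 4, 5]
[0, 0, 1] <= [3, 4, 5]? True. Equal? False. Happens-before: True

Answer: yes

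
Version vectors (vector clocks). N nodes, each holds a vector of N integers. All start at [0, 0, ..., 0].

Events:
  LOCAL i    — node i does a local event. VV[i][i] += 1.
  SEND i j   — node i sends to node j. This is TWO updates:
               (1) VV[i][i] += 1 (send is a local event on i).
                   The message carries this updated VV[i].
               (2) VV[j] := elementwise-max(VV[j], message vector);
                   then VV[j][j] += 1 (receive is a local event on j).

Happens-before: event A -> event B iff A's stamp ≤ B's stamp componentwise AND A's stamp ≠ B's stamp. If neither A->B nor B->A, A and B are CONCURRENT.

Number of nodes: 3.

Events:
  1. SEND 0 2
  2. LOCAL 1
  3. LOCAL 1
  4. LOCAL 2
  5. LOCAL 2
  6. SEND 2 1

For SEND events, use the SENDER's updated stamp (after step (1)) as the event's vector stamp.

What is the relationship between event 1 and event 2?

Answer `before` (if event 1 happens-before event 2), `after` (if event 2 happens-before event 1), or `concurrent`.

Initial: VV[0]=[0, 0, 0]
Initial: VV[1]=[0, 0, 0]
Initial: VV[2]=[0, 0, 0]
Event 1: SEND 0->2: VV[0][0]++ -> VV[0]=[1, 0, 0], msg_vec=[1, 0, 0]; VV[2]=max(VV[2],msg_vec) then VV[2][2]++ -> VV[2]=[1, 0, 1]
Event 2: LOCAL 1: VV[1][1]++ -> VV[1]=[0, 1, 0]
Event 3: LOCAL 1: VV[1][1]++ -> VV[1]=[0, 2, 0]
Event 4: LOCAL 2: VV[2][2]++ -> VV[2]=[1, 0, 2]
Event 5: LOCAL 2: VV[2][2]++ -> VV[2]=[1, 0, 3]
Event 6: SEND 2->1: VV[2][2]++ -> VV[2]=[1, 0, 4], msg_vec=[1, 0, 4]; VV[1]=max(VV[1],msg_vec) then VV[1][1]++ -> VV[1]=[1, 3, 4]
Event 1 stamp: [1, 0, 0]
Event 2 stamp: [0, 1, 0]
[1, 0, 0] <= [0, 1, 0]? False
[0, 1, 0] <= [1, 0, 0]? False
Relation: concurrent

Answer: concurrent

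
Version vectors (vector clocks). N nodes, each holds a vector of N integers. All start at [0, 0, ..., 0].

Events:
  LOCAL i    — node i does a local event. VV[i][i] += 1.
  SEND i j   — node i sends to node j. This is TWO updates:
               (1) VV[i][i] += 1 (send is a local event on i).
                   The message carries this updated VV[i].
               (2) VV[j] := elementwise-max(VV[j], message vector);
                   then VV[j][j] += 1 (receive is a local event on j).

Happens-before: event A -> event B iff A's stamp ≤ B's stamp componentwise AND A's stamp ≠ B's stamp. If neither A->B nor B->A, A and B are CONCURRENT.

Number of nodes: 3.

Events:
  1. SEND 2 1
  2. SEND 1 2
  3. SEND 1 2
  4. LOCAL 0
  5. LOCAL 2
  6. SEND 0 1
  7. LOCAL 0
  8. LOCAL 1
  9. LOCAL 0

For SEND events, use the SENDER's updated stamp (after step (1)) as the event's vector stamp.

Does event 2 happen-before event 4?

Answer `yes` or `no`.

Answer: no

Derivation:
Initial: VV[0]=[0, 0, 0]
Initial: VV[1]=[0, 0, 0]
Initial: VV[2]=[0, 0, 0]
Event 1: SEND 2->1: VV[2][2]++ -> VV[2]=[0, 0, 1], msg_vec=[0, 0, 1]; VV[1]=max(VV[1],msg_vec) then VV[1][1]++ -> VV[1]=[0, 1, 1]
Event 2: SEND 1->2: VV[1][1]++ -> VV[1]=[0, 2, 1], msg_vec=[0, 2, 1]; VV[2]=max(VV[2],msg_vec) then VV[2][2]++ -> VV[2]=[0, 2, 2]
Event 3: SEND 1->2: VV[1][1]++ -> VV[1]=[0, 3, 1], msg_vec=[0, 3, 1]; VV[2]=max(VV[2],msg_vec) then VV[2][2]++ -> VV[2]=[0, 3, 3]
Event 4: LOCAL 0: VV[0][0]++ -> VV[0]=[1, 0, 0]
Event 5: LOCAL 2: VV[2][2]++ -> VV[2]=[0, 3, 4]
Event 6: SEND 0->1: VV[0][0]++ -> VV[0]=[2, 0, 0], msg_vec=[2, 0, 0]; VV[1]=max(VV[1],msg_vec) then VV[1][1]++ -> VV[1]=[2, 4, 1]
Event 7: LOCAL 0: VV[0][0]++ -> VV[0]=[3, 0, 0]
Event 8: LOCAL 1: VV[1][1]++ -> VV[1]=[2, 5, 1]
Event 9: LOCAL 0: VV[0][0]++ -> VV[0]=[4, 0, 0]
Event 2 stamp: [0, 2, 1]
Event 4 stamp: [1, 0, 0]
[0, 2, 1] <= [1, 0, 0]? False. Equal? False. Happens-before: False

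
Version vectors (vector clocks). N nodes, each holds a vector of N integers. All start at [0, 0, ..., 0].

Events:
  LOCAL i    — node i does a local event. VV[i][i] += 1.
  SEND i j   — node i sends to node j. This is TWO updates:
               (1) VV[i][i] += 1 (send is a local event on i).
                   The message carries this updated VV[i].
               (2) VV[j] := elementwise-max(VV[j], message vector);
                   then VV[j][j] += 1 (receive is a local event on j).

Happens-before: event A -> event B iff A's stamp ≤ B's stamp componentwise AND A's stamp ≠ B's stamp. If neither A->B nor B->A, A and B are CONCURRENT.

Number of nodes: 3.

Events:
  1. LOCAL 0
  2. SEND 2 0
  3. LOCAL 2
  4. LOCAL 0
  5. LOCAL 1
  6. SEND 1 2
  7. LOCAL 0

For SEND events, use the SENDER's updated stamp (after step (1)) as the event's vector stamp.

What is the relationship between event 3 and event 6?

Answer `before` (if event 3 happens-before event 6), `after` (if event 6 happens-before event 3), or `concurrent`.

Answer: concurrent

Derivation:
Initial: VV[0]=[0, 0, 0]
Initial: VV[1]=[0, 0, 0]
Initial: VV[2]=[0, 0, 0]
Event 1: LOCAL 0: VV[0][0]++ -> VV[0]=[1, 0, 0]
Event 2: SEND 2->0: VV[2][2]++ -> VV[2]=[0, 0, 1], msg_vec=[0, 0, 1]; VV[0]=max(VV[0],msg_vec) then VV[0][0]++ -> VV[0]=[2, 0, 1]
Event 3: LOCAL 2: VV[2][2]++ -> VV[2]=[0, 0, 2]
Event 4: LOCAL 0: VV[0][0]++ -> VV[0]=[3, 0, 1]
Event 5: LOCAL 1: VV[1][1]++ -> VV[1]=[0, 1, 0]
Event 6: SEND 1->2: VV[1][1]++ -> VV[1]=[0, 2, 0], msg_vec=[0, 2, 0]; VV[2]=max(VV[2],msg_vec) then VV[2][2]++ -> VV[2]=[0, 2, 3]
Event 7: LOCAL 0: VV[0][0]++ -> VV[0]=[4, 0, 1]
Event 3 stamp: [0, 0, 2]
Event 6 stamp: [0, 2, 0]
[0, 0, 2] <= [0, 2, 0]? False
[0, 2, 0] <= [0, 0, 2]? False
Relation: concurrent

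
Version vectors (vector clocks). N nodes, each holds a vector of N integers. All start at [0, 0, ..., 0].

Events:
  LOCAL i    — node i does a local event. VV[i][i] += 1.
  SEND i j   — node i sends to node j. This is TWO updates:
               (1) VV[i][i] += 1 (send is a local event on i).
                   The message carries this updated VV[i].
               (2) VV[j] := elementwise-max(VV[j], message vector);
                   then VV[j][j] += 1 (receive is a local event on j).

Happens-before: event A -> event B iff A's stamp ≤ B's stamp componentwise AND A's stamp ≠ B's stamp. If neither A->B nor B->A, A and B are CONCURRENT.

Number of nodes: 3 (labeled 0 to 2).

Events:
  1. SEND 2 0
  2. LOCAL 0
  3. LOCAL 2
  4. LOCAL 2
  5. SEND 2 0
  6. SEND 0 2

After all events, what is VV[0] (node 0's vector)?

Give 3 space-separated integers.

Initial: VV[0]=[0, 0, 0]
Initial: VV[1]=[0, 0, 0]
Initial: VV[2]=[0, 0, 0]
Event 1: SEND 2->0: VV[2][2]++ -> VV[2]=[0, 0, 1], msg_vec=[0, 0, 1]; VV[0]=max(VV[0],msg_vec) then VV[0][0]++ -> VV[0]=[1, 0, 1]
Event 2: LOCAL 0: VV[0][0]++ -> VV[0]=[2, 0, 1]
Event 3: LOCAL 2: VV[2][2]++ -> VV[2]=[0, 0, 2]
Event 4: LOCAL 2: VV[2][2]++ -> VV[2]=[0, 0, 3]
Event 5: SEND 2->0: VV[2][2]++ -> VV[2]=[0, 0, 4], msg_vec=[0, 0, 4]; VV[0]=max(VV[0],msg_vec) then VV[0][0]++ -> VV[0]=[3, 0, 4]
Event 6: SEND 0->2: VV[0][0]++ -> VV[0]=[4, 0, 4], msg_vec=[4, 0, 4]; VV[2]=max(VV[2],msg_vec) then VV[2][2]++ -> VV[2]=[4, 0, 5]
Final vectors: VV[0]=[4, 0, 4]; VV[1]=[0, 0, 0]; VV[2]=[4, 0, 5]

Answer: 4 0 4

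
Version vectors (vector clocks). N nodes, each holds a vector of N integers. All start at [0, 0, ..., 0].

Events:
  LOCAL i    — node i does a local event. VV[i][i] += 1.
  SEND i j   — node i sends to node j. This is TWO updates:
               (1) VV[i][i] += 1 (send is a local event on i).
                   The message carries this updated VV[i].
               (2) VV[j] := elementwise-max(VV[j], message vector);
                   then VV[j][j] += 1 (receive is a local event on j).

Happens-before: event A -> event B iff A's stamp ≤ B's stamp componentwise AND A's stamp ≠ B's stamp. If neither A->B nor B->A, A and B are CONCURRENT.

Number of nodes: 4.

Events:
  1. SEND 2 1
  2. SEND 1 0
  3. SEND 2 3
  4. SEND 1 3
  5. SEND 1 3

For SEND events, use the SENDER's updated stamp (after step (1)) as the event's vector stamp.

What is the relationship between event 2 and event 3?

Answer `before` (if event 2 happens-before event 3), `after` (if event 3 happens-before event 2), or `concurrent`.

Initial: VV[0]=[0, 0, 0, 0]
Initial: VV[1]=[0, 0, 0, 0]
Initial: VV[2]=[0, 0, 0, 0]
Initial: VV[3]=[0, 0, 0, 0]
Event 1: SEND 2->1: VV[2][2]++ -> VV[2]=[0, 0, 1, 0], msg_vec=[0, 0, 1, 0]; VV[1]=max(VV[1],msg_vec) then VV[1][1]++ -> VV[1]=[0, 1, 1, 0]
Event 2: SEND 1->0: VV[1][1]++ -> VV[1]=[0, 2, 1, 0], msg_vec=[0, 2, 1, 0]; VV[0]=max(VV[0],msg_vec) then VV[0][0]++ -> VV[0]=[1, 2, 1, 0]
Event 3: SEND 2->3: VV[2][2]++ -> VV[2]=[0, 0, 2, 0], msg_vec=[0, 0, 2, 0]; VV[3]=max(VV[3],msg_vec) then VV[3][3]++ -> VV[3]=[0, 0, 2, 1]
Event 4: SEND 1->3: VV[1][1]++ -> VV[1]=[0, 3, 1, 0], msg_vec=[0, 3, 1, 0]; VV[3]=max(VV[3],msg_vec) then VV[3][3]++ -> VV[3]=[0, 3, 2, 2]
Event 5: SEND 1->3: VV[1][1]++ -> VV[1]=[0, 4, 1, 0], msg_vec=[0, 4, 1, 0]; VV[3]=max(VV[3],msg_vec) then VV[3][3]++ -> VV[3]=[0, 4, 2, 3]
Event 2 stamp: [0, 2, 1, 0]
Event 3 stamp: [0, 0, 2, 0]
[0, 2, 1, 0] <= [0, 0, 2, 0]? False
[0, 0, 2, 0] <= [0, 2, 1, 0]? False
Relation: concurrent

Answer: concurrent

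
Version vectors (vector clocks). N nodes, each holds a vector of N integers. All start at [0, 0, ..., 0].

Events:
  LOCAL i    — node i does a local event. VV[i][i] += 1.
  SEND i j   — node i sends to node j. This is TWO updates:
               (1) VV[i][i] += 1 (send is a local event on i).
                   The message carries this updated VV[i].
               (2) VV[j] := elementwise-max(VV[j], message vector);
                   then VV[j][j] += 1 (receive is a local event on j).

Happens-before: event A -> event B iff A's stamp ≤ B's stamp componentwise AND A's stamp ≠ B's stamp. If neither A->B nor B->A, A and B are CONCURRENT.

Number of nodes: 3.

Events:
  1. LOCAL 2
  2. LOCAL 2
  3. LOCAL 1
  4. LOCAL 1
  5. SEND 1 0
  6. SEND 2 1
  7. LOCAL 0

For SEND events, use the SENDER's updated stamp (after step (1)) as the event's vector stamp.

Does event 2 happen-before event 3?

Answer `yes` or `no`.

Answer: no

Derivation:
Initial: VV[0]=[0, 0, 0]
Initial: VV[1]=[0, 0, 0]
Initial: VV[2]=[0, 0, 0]
Event 1: LOCAL 2: VV[2][2]++ -> VV[2]=[0, 0, 1]
Event 2: LOCAL 2: VV[2][2]++ -> VV[2]=[0, 0, 2]
Event 3: LOCAL 1: VV[1][1]++ -> VV[1]=[0, 1, 0]
Event 4: LOCAL 1: VV[1][1]++ -> VV[1]=[0, 2, 0]
Event 5: SEND 1->0: VV[1][1]++ -> VV[1]=[0, 3, 0], msg_vec=[0, 3, 0]; VV[0]=max(VV[0],msg_vec) then VV[0][0]++ -> VV[0]=[1, 3, 0]
Event 6: SEND 2->1: VV[2][2]++ -> VV[2]=[0, 0, 3], msg_vec=[0, 0, 3]; VV[1]=max(VV[1],msg_vec) then VV[1][1]++ -> VV[1]=[0, 4, 3]
Event 7: LOCAL 0: VV[0][0]++ -> VV[0]=[2, 3, 0]
Event 2 stamp: [0, 0, 2]
Event 3 stamp: [0, 1, 0]
[0, 0, 2] <= [0, 1, 0]? False. Equal? False. Happens-before: False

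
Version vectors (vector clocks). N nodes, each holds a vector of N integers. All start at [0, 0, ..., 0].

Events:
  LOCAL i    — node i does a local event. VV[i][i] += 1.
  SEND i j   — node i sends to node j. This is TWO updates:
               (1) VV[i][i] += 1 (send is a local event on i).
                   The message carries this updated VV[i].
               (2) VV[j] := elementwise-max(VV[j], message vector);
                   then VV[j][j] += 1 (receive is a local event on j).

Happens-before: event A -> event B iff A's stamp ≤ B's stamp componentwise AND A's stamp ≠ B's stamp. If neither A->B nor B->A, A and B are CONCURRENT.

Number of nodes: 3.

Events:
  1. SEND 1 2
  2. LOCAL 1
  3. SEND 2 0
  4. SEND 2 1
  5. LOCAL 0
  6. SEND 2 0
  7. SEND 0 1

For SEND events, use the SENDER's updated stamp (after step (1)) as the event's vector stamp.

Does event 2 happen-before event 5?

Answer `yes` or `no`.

Initial: VV[0]=[0, 0, 0]
Initial: VV[1]=[0, 0, 0]
Initial: VV[2]=[0, 0, 0]
Event 1: SEND 1->2: VV[1][1]++ -> VV[1]=[0, 1, 0], msg_vec=[0, 1, 0]; VV[2]=max(VV[2],msg_vec) then VV[2][2]++ -> VV[2]=[0, 1, 1]
Event 2: LOCAL 1: VV[1][1]++ -> VV[1]=[0, 2, 0]
Event 3: SEND 2->0: VV[2][2]++ -> VV[2]=[0, 1, 2], msg_vec=[0, 1, 2]; VV[0]=max(VV[0],msg_vec) then VV[0][0]++ -> VV[0]=[1, 1, 2]
Event 4: SEND 2->1: VV[2][2]++ -> VV[2]=[0, 1, 3], msg_vec=[0, 1, 3]; VV[1]=max(VV[1],msg_vec) then VV[1][1]++ -> VV[1]=[0, 3, 3]
Event 5: LOCAL 0: VV[0][0]++ -> VV[0]=[2, 1, 2]
Event 6: SEND 2->0: VV[2][2]++ -> VV[2]=[0, 1, 4], msg_vec=[0, 1, 4]; VV[0]=max(VV[0],msg_vec) then VV[0][0]++ -> VV[0]=[3, 1, 4]
Event 7: SEND 0->1: VV[0][0]++ -> VV[0]=[4, 1, 4], msg_vec=[4, 1, 4]; VV[1]=max(VV[1],msg_vec) then VV[1][1]++ -> VV[1]=[4, 4, 4]
Event 2 stamp: [0, 2, 0]
Event 5 stamp: [2, 1, 2]
[0, 2, 0] <= [2, 1, 2]? False. Equal? False. Happens-before: False

Answer: no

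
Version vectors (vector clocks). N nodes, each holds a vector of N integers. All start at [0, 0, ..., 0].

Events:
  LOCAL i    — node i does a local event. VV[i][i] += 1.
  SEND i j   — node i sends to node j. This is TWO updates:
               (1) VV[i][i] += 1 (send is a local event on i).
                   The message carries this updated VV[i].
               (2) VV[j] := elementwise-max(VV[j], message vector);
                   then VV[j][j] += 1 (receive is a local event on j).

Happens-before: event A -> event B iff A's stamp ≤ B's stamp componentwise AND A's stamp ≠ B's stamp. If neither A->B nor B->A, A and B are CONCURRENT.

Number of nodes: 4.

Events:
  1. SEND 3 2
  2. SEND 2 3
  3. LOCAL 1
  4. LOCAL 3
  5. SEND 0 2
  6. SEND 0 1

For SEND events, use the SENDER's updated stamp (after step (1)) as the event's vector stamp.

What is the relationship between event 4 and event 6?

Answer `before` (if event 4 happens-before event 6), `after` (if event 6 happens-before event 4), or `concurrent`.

Initial: VV[0]=[0, 0, 0, 0]
Initial: VV[1]=[0, 0, 0, 0]
Initial: VV[2]=[0, 0, 0, 0]
Initial: VV[3]=[0, 0, 0, 0]
Event 1: SEND 3->2: VV[3][3]++ -> VV[3]=[0, 0, 0, 1], msg_vec=[0, 0, 0, 1]; VV[2]=max(VV[2],msg_vec) then VV[2][2]++ -> VV[2]=[0, 0, 1, 1]
Event 2: SEND 2->3: VV[2][2]++ -> VV[2]=[0, 0, 2, 1], msg_vec=[0, 0, 2, 1]; VV[3]=max(VV[3],msg_vec) then VV[3][3]++ -> VV[3]=[0, 0, 2, 2]
Event 3: LOCAL 1: VV[1][1]++ -> VV[1]=[0, 1, 0, 0]
Event 4: LOCAL 3: VV[3][3]++ -> VV[3]=[0, 0, 2, 3]
Event 5: SEND 0->2: VV[0][0]++ -> VV[0]=[1, 0, 0, 0], msg_vec=[1, 0, 0, 0]; VV[2]=max(VV[2],msg_vec) then VV[2][2]++ -> VV[2]=[1, 0, 3, 1]
Event 6: SEND 0->1: VV[0][0]++ -> VV[0]=[2, 0, 0, 0], msg_vec=[2, 0, 0, 0]; VV[1]=max(VV[1],msg_vec) then VV[1][1]++ -> VV[1]=[2, 2, 0, 0]
Event 4 stamp: [0, 0, 2, 3]
Event 6 stamp: [2, 0, 0, 0]
[0, 0, 2, 3] <= [2, 0, 0, 0]? False
[2, 0, 0, 0] <= [0, 0, 2, 3]? False
Relation: concurrent

Answer: concurrent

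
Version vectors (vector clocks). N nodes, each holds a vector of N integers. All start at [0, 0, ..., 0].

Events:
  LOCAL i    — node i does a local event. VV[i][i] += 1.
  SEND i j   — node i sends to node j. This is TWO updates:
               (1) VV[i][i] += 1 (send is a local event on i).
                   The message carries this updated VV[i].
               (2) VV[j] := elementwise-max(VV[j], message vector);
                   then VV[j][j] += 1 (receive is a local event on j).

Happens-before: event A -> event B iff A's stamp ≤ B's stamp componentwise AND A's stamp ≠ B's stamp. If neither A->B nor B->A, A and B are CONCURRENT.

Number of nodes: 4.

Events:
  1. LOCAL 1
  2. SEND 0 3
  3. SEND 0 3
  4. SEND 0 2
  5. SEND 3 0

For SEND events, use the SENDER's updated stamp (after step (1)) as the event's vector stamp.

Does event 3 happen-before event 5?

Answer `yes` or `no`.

Initial: VV[0]=[0, 0, 0, 0]
Initial: VV[1]=[0, 0, 0, 0]
Initial: VV[2]=[0, 0, 0, 0]
Initial: VV[3]=[0, 0, 0, 0]
Event 1: LOCAL 1: VV[1][1]++ -> VV[1]=[0, 1, 0, 0]
Event 2: SEND 0->3: VV[0][0]++ -> VV[0]=[1, 0, 0, 0], msg_vec=[1, 0, 0, 0]; VV[3]=max(VV[3],msg_vec) then VV[3][3]++ -> VV[3]=[1, 0, 0, 1]
Event 3: SEND 0->3: VV[0][0]++ -> VV[0]=[2, 0, 0, 0], msg_vec=[2, 0, 0, 0]; VV[3]=max(VV[3],msg_vec) then VV[3][3]++ -> VV[3]=[2, 0, 0, 2]
Event 4: SEND 0->2: VV[0][0]++ -> VV[0]=[3, 0, 0, 0], msg_vec=[3, 0, 0, 0]; VV[2]=max(VV[2],msg_vec) then VV[2][2]++ -> VV[2]=[3, 0, 1, 0]
Event 5: SEND 3->0: VV[3][3]++ -> VV[3]=[2, 0, 0, 3], msg_vec=[2, 0, 0, 3]; VV[0]=max(VV[0],msg_vec) then VV[0][0]++ -> VV[0]=[4, 0, 0, 3]
Event 3 stamp: [2, 0, 0, 0]
Event 5 stamp: [2, 0, 0, 3]
[2, 0, 0, 0] <= [2, 0, 0, 3]? True. Equal? False. Happens-before: True

Answer: yes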